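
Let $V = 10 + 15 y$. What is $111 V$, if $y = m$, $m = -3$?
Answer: $-3885$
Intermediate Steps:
$y = -3$
$V = -35$ ($V = 10 + 15 \left(-3\right) = 10 - 45 = -35$)
$111 V = 111 \left(-35\right) = -3885$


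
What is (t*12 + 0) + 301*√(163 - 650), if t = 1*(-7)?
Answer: -84 + 301*I*√487 ≈ -84.0 + 6642.5*I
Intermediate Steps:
t = -7
(t*12 + 0) + 301*√(163 - 650) = (-7*12 + 0) + 301*√(163 - 650) = (-84 + 0) + 301*√(-487) = -84 + 301*(I*√487) = -84 + 301*I*√487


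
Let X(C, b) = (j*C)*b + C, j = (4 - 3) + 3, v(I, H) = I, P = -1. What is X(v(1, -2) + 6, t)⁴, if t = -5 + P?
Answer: 671898241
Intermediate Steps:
t = -6 (t = -5 - 1 = -6)
j = 4 (j = 1 + 3 = 4)
X(C, b) = C + 4*C*b (X(C, b) = (4*C)*b + C = 4*C*b + C = C + 4*C*b)
X(v(1, -2) + 6, t)⁴ = ((1 + 6)*(1 + 4*(-6)))⁴ = (7*(1 - 24))⁴ = (7*(-23))⁴ = (-161)⁴ = 671898241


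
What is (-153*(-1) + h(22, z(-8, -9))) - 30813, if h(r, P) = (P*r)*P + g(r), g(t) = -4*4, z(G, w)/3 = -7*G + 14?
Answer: 939524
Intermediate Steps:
z(G, w) = 42 - 21*G (z(G, w) = 3*(-7*G + 14) = 3*(14 - 7*G) = 42 - 21*G)
g(t) = -16
h(r, P) = -16 + r*P**2 (h(r, P) = (P*r)*P - 16 = r*P**2 - 16 = -16 + r*P**2)
(-153*(-1) + h(22, z(-8, -9))) - 30813 = (-153*(-1) + (-16 + 22*(42 - 21*(-8))**2)) - 30813 = (153 + (-16 + 22*(42 + 168)**2)) - 30813 = (153 + (-16 + 22*210**2)) - 30813 = (153 + (-16 + 22*44100)) - 30813 = (153 + (-16 + 970200)) - 30813 = (153 + 970184) - 30813 = 970337 - 30813 = 939524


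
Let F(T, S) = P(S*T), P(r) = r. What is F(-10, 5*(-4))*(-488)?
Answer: -97600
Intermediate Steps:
F(T, S) = S*T
F(-10, 5*(-4))*(-488) = ((5*(-4))*(-10))*(-488) = -20*(-10)*(-488) = 200*(-488) = -97600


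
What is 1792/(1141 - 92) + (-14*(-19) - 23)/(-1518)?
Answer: 821783/530794 ≈ 1.5482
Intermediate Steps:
1792/(1141 - 92) + (-14*(-19) - 23)/(-1518) = 1792/1049 + (266 - 23)*(-1/1518) = 1792*(1/1049) + 243*(-1/1518) = 1792/1049 - 81/506 = 821783/530794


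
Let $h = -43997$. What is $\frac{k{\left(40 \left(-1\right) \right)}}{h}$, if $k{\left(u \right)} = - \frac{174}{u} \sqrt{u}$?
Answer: $- \frac{87 i \sqrt{10}}{439970} \approx - 0.00062531 i$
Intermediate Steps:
$k{\left(u \right)} = - \frac{174}{\sqrt{u}}$
$\frac{k{\left(40 \left(-1\right) \right)}}{h} = \frac{\left(-174\right) \frac{1}{\sqrt{40 \left(-1\right)}}}{-43997} = - \frac{174}{2 i \sqrt{10}} \left(- \frac{1}{43997}\right) = - 174 \left(- \frac{i \sqrt{10}}{20}\right) \left(- \frac{1}{43997}\right) = \frac{87 i \sqrt{10}}{10} \left(- \frac{1}{43997}\right) = - \frac{87 i \sqrt{10}}{439970}$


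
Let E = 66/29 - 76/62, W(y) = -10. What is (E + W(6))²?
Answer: 64738116/808201 ≈ 80.102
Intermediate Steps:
E = 944/899 (E = 66*(1/29) - 76*1/62 = 66/29 - 38/31 = 944/899 ≈ 1.0501)
(E + W(6))² = (944/899 - 10)² = (-8046/899)² = 64738116/808201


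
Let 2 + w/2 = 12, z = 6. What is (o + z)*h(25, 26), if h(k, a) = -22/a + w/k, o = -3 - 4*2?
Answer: 3/13 ≈ 0.23077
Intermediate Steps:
w = 20 (w = -4 + 2*12 = -4 + 24 = 20)
o = -11 (o = -3 - 8 = -11)
h(k, a) = -22/a + 20/k
(o + z)*h(25, 26) = (-11 + 6)*(-22/26 + 20/25) = -5*(-22*1/26 + 20*(1/25)) = -5*(-11/13 + 4/5) = -5*(-3/65) = 3/13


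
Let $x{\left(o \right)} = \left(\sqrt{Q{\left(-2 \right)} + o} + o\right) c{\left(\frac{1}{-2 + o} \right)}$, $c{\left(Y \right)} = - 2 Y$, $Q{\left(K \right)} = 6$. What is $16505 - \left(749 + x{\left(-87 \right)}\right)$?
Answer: $\frac{1402458}{89} - \frac{18 i}{89} \approx 15758.0 - 0.20225 i$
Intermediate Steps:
$x{\left(o \right)} = - \frac{2 \left(o + \sqrt{6 + o}\right)}{-2 + o}$ ($x{\left(o \right)} = \left(\sqrt{6 + o} + o\right) \left(- \frac{2}{-2 + o}\right) = \left(o + \sqrt{6 + o}\right) \left(- \frac{2}{-2 + o}\right) = - \frac{2 \left(o + \sqrt{6 + o}\right)}{-2 + o}$)
$16505 - \left(749 + x{\left(-87 \right)}\right) = 16505 - \left(749 + \frac{2 \left(\left(-1\right) \left(-87\right) - \sqrt{6 - 87}\right)}{-2 - 87}\right) = 16505 - \left(749 + \frac{2 \left(87 - \sqrt{-81}\right)}{-89}\right) = 16505 - \left(749 + 2 \left(- \frac{1}{89}\right) \left(87 - 9 i\right)\right) = 16505 - \left(\frac{66487}{89} + \frac{18 i}{89}\right) = \frac{1402458}{89} - \frac{18 i}{89}$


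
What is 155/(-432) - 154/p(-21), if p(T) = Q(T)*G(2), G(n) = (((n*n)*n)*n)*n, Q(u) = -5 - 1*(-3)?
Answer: 1769/864 ≈ 2.0475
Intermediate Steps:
Q(u) = -2 (Q(u) = -5 + 3 = -2)
G(n) = n**5 (G(n) = ((n**2*n)*n)*n = (n**3*n)*n = n**4*n = n**5)
p(T) = -64 (p(T) = -2*2**5 = -2*32 = -64)
155/(-432) - 154/p(-21) = 155/(-432) - 154/(-64) = 155*(-1/432) - 154*(-1/64) = -155/432 + 77/32 = 1769/864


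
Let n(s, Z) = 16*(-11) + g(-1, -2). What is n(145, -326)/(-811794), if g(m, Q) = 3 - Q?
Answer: 3/14242 ≈ 0.00021064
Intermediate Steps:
n(s, Z) = -171 (n(s, Z) = 16*(-11) + (3 - 1*(-2)) = -176 + (3 + 2) = -176 + 5 = -171)
n(145, -326)/(-811794) = -171/(-811794) = -171*(-1/811794) = 3/14242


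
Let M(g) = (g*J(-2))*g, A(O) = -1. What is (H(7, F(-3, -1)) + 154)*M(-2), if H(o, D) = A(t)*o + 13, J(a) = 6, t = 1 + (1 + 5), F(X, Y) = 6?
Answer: 3840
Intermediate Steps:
t = 7 (t = 1 + 6 = 7)
M(g) = 6*g² (M(g) = (g*6)*g = (6*g)*g = 6*g²)
H(o, D) = 13 - o (H(o, D) = -o + 13 = 13 - o)
(H(7, F(-3, -1)) + 154)*M(-2) = ((13 - 1*7) + 154)*(6*(-2)²) = ((13 - 7) + 154)*(6*4) = (6 + 154)*24 = 160*24 = 3840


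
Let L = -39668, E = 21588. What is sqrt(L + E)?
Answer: 4*I*sqrt(1130) ≈ 134.46*I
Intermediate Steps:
sqrt(L + E) = sqrt(-39668 + 21588) = sqrt(-18080) = 4*I*sqrt(1130)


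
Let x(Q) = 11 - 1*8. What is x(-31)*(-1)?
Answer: -3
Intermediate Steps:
x(Q) = 3 (x(Q) = 11 - 8 = 3)
x(-31)*(-1) = 3*(-1) = -3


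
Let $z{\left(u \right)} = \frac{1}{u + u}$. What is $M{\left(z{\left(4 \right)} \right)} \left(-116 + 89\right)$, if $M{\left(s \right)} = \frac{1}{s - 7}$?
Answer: $\frac{216}{55} \approx 3.9273$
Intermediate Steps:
$z{\left(u \right)} = \frac{1}{2 u}$
$M{\left(s \right)} = \frac{1}{-7 + s}$
$M{\left(z{\left(4 \right)} \right)} \left(-116 + 89\right) = \frac{-116 + 89}{-7 + \frac{1}{2 \cdot 4}} = \frac{1}{-7 + \frac{1}{2} \cdot \frac{1}{4}} \left(-27\right) = \frac{1}{-7 + \frac{1}{8}} \left(-27\right) = \frac{1}{- \frac{55}{8}} \left(-27\right) = \left(- \frac{8}{55}\right) \left(-27\right) = \frac{216}{55}$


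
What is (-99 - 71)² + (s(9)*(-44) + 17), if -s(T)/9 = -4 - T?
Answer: 23769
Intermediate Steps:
s(T) = 36 + 9*T (s(T) = -9*(-4 - T) = 36 + 9*T)
(-99 - 71)² + (s(9)*(-44) + 17) = (-99 - 71)² + ((36 + 9*9)*(-44) + 17) = (-170)² + ((36 + 81)*(-44) + 17) = 28900 + (117*(-44) + 17) = 28900 + (-5148 + 17) = 28900 - 5131 = 23769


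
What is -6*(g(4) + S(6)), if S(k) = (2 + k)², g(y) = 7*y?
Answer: -552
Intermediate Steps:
-6*(g(4) + S(6)) = -6*(7*4 + (2 + 6)²) = -6*(28 + 8²) = -6*(28 + 64) = -6*92 = -552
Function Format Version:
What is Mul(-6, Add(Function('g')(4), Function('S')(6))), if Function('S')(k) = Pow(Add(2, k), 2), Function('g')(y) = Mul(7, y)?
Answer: -552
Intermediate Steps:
Mul(-6, Add(Function('g')(4), Function('S')(6))) = Mul(-6, Add(Mul(7, 4), Pow(Add(2, 6), 2))) = Mul(-6, Add(28, Pow(8, 2))) = Mul(-6, Add(28, 64)) = Mul(-6, 92) = -552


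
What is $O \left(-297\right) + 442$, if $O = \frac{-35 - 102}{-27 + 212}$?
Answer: $\frac{122459}{185} \approx 661.94$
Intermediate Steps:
$O = - \frac{137}{185} \approx -0.74054$
$O \left(-297\right) + 442 = \left(- \frac{137}{185}\right) \left(-297\right) + 442 = \frac{40689}{185} + 442 = \frac{122459}{185}$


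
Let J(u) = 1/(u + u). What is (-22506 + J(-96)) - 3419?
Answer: -4977601/192 ≈ -25925.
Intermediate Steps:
J(u) = 1/(2*u)
(-22506 + J(-96)) - 3419 = (-22506 + (½)/(-96)) - 3419 = (-22506 + (½)*(-1/96)) - 3419 = (-22506 - 1/192) - 3419 = -4321153/192 - 3419 = -4977601/192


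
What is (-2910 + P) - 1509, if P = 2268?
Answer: -2151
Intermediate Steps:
(-2910 + P) - 1509 = (-2910 + 2268) - 1509 = -642 - 1509 = -2151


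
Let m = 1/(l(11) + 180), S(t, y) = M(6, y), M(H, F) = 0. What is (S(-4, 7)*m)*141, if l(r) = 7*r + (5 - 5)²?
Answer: 0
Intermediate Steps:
l(r) = 7*r (l(r) = 7*r + 0² = 7*r + 0 = 7*r)
S(t, y) = 0
m = 1/257 (m = 1/(7*11 + 180) = 1/(77 + 180) = 1/257 ≈ 0.0038911)
(S(-4, 7)*m)*141 = (0*(1/257))*141 = 0*141 = 0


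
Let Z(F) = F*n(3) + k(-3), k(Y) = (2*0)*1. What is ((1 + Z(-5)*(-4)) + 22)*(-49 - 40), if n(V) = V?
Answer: -7387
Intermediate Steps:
k(Y) = 0 (k(Y) = 0*1 = 0)
Z(F) = 3*F (Z(F) = F*3 + 0 = 3*F + 0 = 3*F)
((1 + Z(-5)*(-4)) + 22)*(-49 - 40) = ((1 + (3*(-5))*(-4)) + 22)*(-49 - 40) = ((1 - 15*(-4)) + 22)*(-89) = ((1 + 60) + 22)*(-89) = (61 + 22)*(-89) = 83*(-89) = -7387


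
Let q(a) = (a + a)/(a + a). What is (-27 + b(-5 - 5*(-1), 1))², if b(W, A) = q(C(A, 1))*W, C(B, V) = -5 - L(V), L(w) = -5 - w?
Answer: 729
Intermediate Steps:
C(B, V) = V (C(B, V) = -5 - (-5 - V) = -5 + (5 + V) = V)
q(a) = 1 (q(a) = (2*a)/((2*a)) = (2*a)*(1/(2*a)) = 1)
b(W, A) = W (b(W, A) = 1*W = W)
(-27 + b(-5 - 5*(-1), 1))² = (-27 + (-5 - 5*(-1)))² = (-27 + (-5 + 5))² = (-27 + 0)² = (-27)² = 729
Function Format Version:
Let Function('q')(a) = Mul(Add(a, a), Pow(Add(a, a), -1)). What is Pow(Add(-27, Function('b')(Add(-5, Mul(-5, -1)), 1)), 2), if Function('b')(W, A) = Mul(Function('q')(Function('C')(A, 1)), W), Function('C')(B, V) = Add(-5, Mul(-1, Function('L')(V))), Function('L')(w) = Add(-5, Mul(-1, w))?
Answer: 729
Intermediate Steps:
Function('C')(B, V) = V (Function('C')(B, V) = Add(-5, Mul(-1, Add(-5, Mul(-1, V)))) = Add(-5, Add(5, V)) = V)
Function('q')(a) = 1 (Function('q')(a) = Mul(Mul(2, a), Pow(Mul(2, a), -1)) = Mul(Mul(2, a), Mul(Rational(1, 2), Pow(a, -1))) = 1)
Function('b')(W, A) = W (Function('b')(W, A) = Mul(1, W) = W)
Pow(Add(-27, Function('b')(Add(-5, Mul(-5, -1)), 1)), 2) = Pow(Add(-27, Add(-5, Mul(-5, -1))), 2) = Pow(Add(-27, Add(-5, 5)), 2) = Pow(Add(-27, 0), 2) = Pow(-27, 2) = 729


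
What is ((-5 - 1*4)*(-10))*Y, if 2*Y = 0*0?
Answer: 0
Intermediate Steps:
Y = 0 (Y = (0*0)/2 = (1/2)*0 = 0)
((-5 - 1*4)*(-10))*Y = ((-5 - 1*4)*(-10))*0 = ((-5 - 4)*(-10))*0 = -9*(-10)*0 = 90*0 = 0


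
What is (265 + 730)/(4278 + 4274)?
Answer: 995/8552 ≈ 0.11635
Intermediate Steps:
(265 + 730)/(4278 + 4274) = 995/8552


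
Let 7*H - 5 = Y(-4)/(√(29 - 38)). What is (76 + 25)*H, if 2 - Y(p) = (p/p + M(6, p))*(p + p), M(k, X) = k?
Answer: 505/7 - 5858*I/21 ≈ 72.143 - 278.95*I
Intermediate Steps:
Y(p) = 2 - 14*p (Y(p) = 2 - (p/p + 6)*(p + p) = 2 - (1 + 6)*2*p = 2 - 7*2*p = 2 - 14*p)
H = 5/7 - 58*I/21 (H = 5/7 + ((2 - 14*(-4))/(√(29 - 38)))/7 = 5/7 + ((2 + 56)/(√(-9)))/7 = 5/7 + (58/((3*I)))/7 = 5/7 + (58*(-I/3))/7 = 5/7 + (-58*I/3)/7 = 5/7 - 58*I/21 ≈ 0.71429 - 2.7619*I)
(76 + 25)*H = (76 + 25)*(5/7 - 58*I/21) = 101*(5/7 - 58*I/21) = 505/7 - 5858*I/21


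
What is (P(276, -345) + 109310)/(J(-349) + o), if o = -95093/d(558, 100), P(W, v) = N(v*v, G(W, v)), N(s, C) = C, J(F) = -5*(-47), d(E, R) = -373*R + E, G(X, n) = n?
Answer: 4003592030/8729463 ≈ 458.63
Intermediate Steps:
d(E, R) = E - 373*R
J(F) = 235
P(W, v) = v
o = 95093/36742 (o = -95093/(558 - 373*100) = -95093/(558 - 37300) = -95093/(-36742) = -95093*(-1/36742) = 95093/36742 ≈ 2.5881)
(P(276, -345) + 109310)/(J(-349) + o) = (-345 + 109310)/(235 + 95093/36742) = 108965/(8729463/36742) = 108965*(36742/8729463) = 4003592030/8729463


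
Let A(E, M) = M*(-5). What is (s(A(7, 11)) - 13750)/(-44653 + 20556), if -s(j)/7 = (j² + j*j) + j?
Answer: 55715/24097 ≈ 2.3121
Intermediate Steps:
A(E, M) = -5*M
s(j) = -14*j² - 7*j (s(j) = -7*((j² + j*j) + j) = -7*((j² + j²) + j) = -7*(2*j² + j) = -7*(j + 2*j²) = -14*j² - 7*j)
(s(A(7, 11)) - 13750)/(-44653 + 20556) = (-7*(-5*11)*(1 + 2*(-5*11)) - 13750)/(-44653 + 20556) = (-7*(-55)*(1 + 2*(-55)) - 13750)/(-24097) = (-7*(-55)*(1 - 110) - 13750)*(-1/24097) = (-7*(-55)*(-109) - 13750)*(-1/24097) = (-41965 - 13750)*(-1/24097) = -55715*(-1/24097) = 55715/24097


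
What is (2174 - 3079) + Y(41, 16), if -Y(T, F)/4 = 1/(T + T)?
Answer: -37107/41 ≈ -905.05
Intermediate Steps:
Y(T, F) = -2/T (Y(T, F) = -4/(T + T) = -4*1/(2*T) = -2/T)
(2174 - 3079) + Y(41, 16) = (2174 - 3079) - 2/41 = -905 - 2*1/41 = -905 - 2/41 = -37107/41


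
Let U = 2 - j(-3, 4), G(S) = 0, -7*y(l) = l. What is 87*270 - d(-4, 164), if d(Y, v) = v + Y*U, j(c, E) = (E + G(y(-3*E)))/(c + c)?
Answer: 70010/3 ≈ 23337.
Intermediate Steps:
y(l) = -l/7
j(c, E) = E/(2*c) (j(c, E) = (E + 0)/(c + c) = E/((2*c)) = E*(1/(2*c)) = E/(2*c))
U = 8/3 (U = 2 - 4/(2*(-3)) = 2 - 4*(-1)/(2*3) = 2 - 1*(-⅔) = 2 + ⅔ = 8/3 ≈ 2.6667)
d(Y, v) = v + 8*Y/3 (d(Y, v) = v + Y*(8/3) = v + 8*Y/3)
87*270 - d(-4, 164) = 87*270 - (164 + (8/3)*(-4)) = 23490 - (164 - 32/3) = 23490 - 1*460/3 = 23490 - 460/3 = 70010/3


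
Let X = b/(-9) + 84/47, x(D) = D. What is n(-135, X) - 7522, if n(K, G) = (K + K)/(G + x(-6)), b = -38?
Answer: -72149/2 ≈ -36075.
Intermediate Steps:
X = 2542/423 (X = -38/(-9) + 84/47 = -38*(-1/9) + 84*(1/47) = 38/9 + 84/47 = 2542/423 ≈ 6.0095)
n(K, G) = 2*K/(-6 + G) (n(K, G) = (K + K)/(G - 6) = (2*K)/(-6 + G) = 2*K/(-6 + G))
n(-135, X) - 7522 = 2*(-135)/(-6 + 2542/423) - 7522 = 2*(-135)/(4/423) - 7522 = 2*(-135)*(423/4) - 7522 = -57105/2 - 7522 = -72149/2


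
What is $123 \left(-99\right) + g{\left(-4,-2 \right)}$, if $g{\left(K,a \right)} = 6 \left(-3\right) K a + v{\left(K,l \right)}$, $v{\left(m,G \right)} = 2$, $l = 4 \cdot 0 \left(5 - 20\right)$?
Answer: $-12319$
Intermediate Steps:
$l = 0$ ($l = 0 \left(5 - 20\right) = 0 \left(-15\right) = 0$)
$g{\left(K,a \right)} = 2 - 18 K a$ ($g{\left(K,a \right)} = 6 \left(-3\right) K a + 2 = - 18 K a + 2 = 2 - 18 K a$)
$123 \left(-99\right) + g{\left(-4,-2 \right)} = 123 \left(-99\right) + \left(2 - \left(-72\right) \left(-2\right)\right) = -12177 + \left(2 - 144\right) = -12177 - 142 = -12319$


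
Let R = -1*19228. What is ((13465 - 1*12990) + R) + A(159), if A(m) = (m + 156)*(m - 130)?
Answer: -9618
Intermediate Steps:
R = -19228
A(m) = (-130 + m)*(156 + m) (A(m) = (156 + m)*(-130 + m) = (-130 + m)*(156 + m))
((13465 - 1*12990) + R) + A(159) = ((13465 - 1*12990) - 19228) + (-20280 + 159² + 26*159) = ((13465 - 12990) - 19228) + (-20280 + 25281 + 4134) = (475 - 19228) + 9135 = -18753 + 9135 = -9618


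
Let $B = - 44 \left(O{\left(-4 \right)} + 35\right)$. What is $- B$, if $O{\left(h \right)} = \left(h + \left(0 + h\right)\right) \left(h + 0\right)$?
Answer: $2948$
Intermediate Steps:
$O{\left(h \right)} = 2 h^{2}$ ($O{\left(h \right)} = \left(h + h\right) h = 2 h h = 2 h^{2}$)
$B = -2948$ ($B = - 44 \left(2 \left(-4\right)^{2} + 35\right) = - 44 \left(2 \cdot 16 + 35\right) = - 44 \left(32 + 35\right) = \left(-44\right) 67 = -2948$)
$- B = \left(-1\right) \left(-2948\right) = 2948$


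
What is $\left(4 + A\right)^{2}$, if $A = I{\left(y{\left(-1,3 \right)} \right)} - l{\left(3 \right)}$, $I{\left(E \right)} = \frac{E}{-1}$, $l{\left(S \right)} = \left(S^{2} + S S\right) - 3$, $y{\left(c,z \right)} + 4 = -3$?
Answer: $16$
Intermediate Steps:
$y{\left(c,z \right)} = -7$ ($y{\left(c,z \right)} = -4 - 3 = -7$)
$l{\left(S \right)} = -3 + 2 S^{2}$ ($l{\left(S \right)} = \left(S^{2} + S^{2}\right) - 3 = 2 S^{2} - 3 = -3 + 2 S^{2}$)
$I{\left(E \right)} = - E$ ($I{\left(E \right)} = E \left(-1\right) = - E$)
$A = -8$ ($A = \left(-1\right) \left(-7\right) - \left(-3 + 2 \cdot 3^{2}\right) = 7 - \left(-3 + 2 \cdot 9\right) = 7 - \left(-3 + 18\right) = 7 - 15 = -8$)
$\left(4 + A\right)^{2} = \left(4 - 8\right)^{2} = \left(-4\right)^{2} = 16$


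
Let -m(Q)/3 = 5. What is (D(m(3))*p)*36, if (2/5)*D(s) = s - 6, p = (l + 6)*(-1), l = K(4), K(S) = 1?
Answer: 13230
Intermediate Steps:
m(Q) = -15 (m(Q) = -3*5 = -15)
l = 1
p = -7 (p = (1 + 6)*(-1) = 7*(-1) = -7)
D(s) = -15 + 5*s/2 (D(s) = 5*(s - 6)/2 = 5*(-6 + s)/2 = -15 + 5*s/2)
(D(m(3))*p)*36 = ((-15 + (5/2)*(-15))*(-7))*36 = ((-15 - 75/2)*(-7))*36 = -105/2*(-7)*36 = (735/2)*36 = 13230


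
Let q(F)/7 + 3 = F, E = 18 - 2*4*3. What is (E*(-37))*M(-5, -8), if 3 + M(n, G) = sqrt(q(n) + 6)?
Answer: -666 + 1110*I*sqrt(2) ≈ -666.0 + 1569.8*I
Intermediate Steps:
E = -6 (E = 18 - 8*3 = 18 - 1*24 = 18 - 24 = -6)
q(F) = -21 + 7*F
M(n, G) = -3 + sqrt(-15 + 7*n) (M(n, G) = -3 + sqrt((-21 + 7*n) + 6) = -3 + sqrt(-15 + 7*n))
(E*(-37))*M(-5, -8) = (-6*(-37))*(-3 + sqrt(-15 + 7*(-5))) = 222*(-3 + sqrt(-15 - 35)) = 222*(-3 + sqrt(-50)) = 222*(-3 + 5*I*sqrt(2)) = -666 + 1110*I*sqrt(2)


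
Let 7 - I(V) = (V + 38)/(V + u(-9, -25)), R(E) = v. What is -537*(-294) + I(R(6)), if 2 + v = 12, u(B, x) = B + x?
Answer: 157887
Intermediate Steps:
v = 10 (v = -2 + 12 = 10)
R(E) = 10
I(V) = 7 - (38 + V)/(-34 + V) (I(V) = 7 - (V + 38)/(V + (-9 - 25)) = 7 - (38 + V)/(V - 34) = 7 - (38 + V)/(-34 + V))
-537*(-294) + I(R(6)) = -537*(-294) + 6*(-46 + 10)/(-34 + 10) = 157878 + 6*(-36)/(-24) = 157878 + 6*(-1/24)*(-36) = 157878 + 9 = 157887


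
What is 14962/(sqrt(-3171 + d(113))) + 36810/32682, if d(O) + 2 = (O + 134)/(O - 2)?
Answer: 6135/5447 - 7481*I*sqrt(9766779)/87989 ≈ 1.1263 - 265.71*I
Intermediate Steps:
d(O) = -2 + (134 + O)/(-2 + O) (d(O) = -2 + (O + 134)/(O - 2) = -2 + (134 + O)/(-2 + O))
14962/(sqrt(-3171 + d(113))) + 36810/32682 = 14962/(sqrt(-3171 + (138 - 1*113)/(-2 + 113))) + 36810/32682 = 14962/(sqrt(-3171 + (138 - 113)/111)) + 36810*(1/32682) = 14962/(sqrt(-3171 + (1/111)*25)) + 6135/5447 = 14962/(sqrt(-3171 + 25/111)) + 6135/5447 = 14962/(sqrt(-351956/111)) + 6135/5447 = 14962/((2*I*sqrt(9766779)/111)) + 6135/5447 = 14962*(-I*sqrt(9766779)/175978) + 6135/5447 = -7481*I*sqrt(9766779)/87989 + 6135/5447 = 6135/5447 - 7481*I*sqrt(9766779)/87989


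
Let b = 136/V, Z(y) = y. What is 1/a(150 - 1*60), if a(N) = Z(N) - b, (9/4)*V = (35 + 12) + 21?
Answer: 2/171 ≈ 0.011696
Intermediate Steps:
V = 272/9 (V = 4*((35 + 12) + 21)/9 = 4*(47 + 21)/9 = (4/9)*68 = 272/9 ≈ 30.222)
b = 9/2 (b = 136/(272/9) = 136*(9/272) = 9/2 ≈ 4.5000)
a(N) = -9/2 + N (a(N) = N - 1*9/2 = N - 9/2 = -9/2 + N)
1/a(150 - 1*60) = 1/(-9/2 + (150 - 1*60)) = 1/(-9/2 + (150 - 60)) = 1/(-9/2 + 90) = 1/(171/2) = 2/171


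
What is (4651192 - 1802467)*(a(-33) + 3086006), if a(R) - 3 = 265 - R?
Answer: 8792039908575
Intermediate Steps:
a(R) = 268 - R (a(R) = 3 + (265 - R) = 268 - R)
(4651192 - 1802467)*(a(-33) + 3086006) = (4651192 - 1802467)*((268 - 1*(-33)) + 3086006) = 2848725*((268 + 33) + 3086006) = 2848725*(301 + 3086006) = 2848725*3086307 = 8792039908575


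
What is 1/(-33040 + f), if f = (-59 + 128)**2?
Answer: -1/28279 ≈ -3.5362e-5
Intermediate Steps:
f = 4761 (f = 69**2 = 4761)
1/(-33040 + f) = 1/(-33040 + 4761) = 1/(-28279) = -1/28279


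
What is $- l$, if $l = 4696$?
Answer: $-4696$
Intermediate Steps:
$- l = \left(-1\right) 4696 = -4696$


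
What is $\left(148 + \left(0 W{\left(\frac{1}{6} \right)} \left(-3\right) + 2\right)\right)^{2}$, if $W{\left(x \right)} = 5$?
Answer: $22500$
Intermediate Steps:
$\left(148 + \left(0 W{\left(\frac{1}{6} \right)} \left(-3\right) + 2\right)\right)^{2} = \left(148 + \left(0 \cdot 5 \left(-3\right) + 2\right)\right)^{2} = \left(148 + \left(0 \left(-15\right) + 2\right)\right)^{2} = \left(148 + \left(0 + 2\right)\right)^{2} = \left(148 + 2\right)^{2} = 150^{2} = 22500$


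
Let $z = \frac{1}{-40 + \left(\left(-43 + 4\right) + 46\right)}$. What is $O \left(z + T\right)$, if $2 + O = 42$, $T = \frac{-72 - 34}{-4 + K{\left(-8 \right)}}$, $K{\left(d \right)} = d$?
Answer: $\frac{11620}{33} \approx 352.12$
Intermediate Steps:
$T = \frac{53}{6}$ ($T = \frac{-72 - 34}{-4 - 8} = - \frac{106}{-12} = \left(-106\right) \left(- \frac{1}{12}\right) = \frac{53}{6} \approx 8.8333$)
$O = 40$ ($O = -2 + 42 = 40$)
$z = - \frac{1}{33}$ ($z = \frac{1}{-40 + \left(-39 + 46\right)} = \frac{1}{-40 + 7} = \frac{1}{-33} = - \frac{1}{33} \approx -0.030303$)
$O \left(z + T\right) = 40 \left(- \frac{1}{33} + \frac{53}{6}\right) = 40 \cdot \frac{581}{66} = \frac{11620}{33}$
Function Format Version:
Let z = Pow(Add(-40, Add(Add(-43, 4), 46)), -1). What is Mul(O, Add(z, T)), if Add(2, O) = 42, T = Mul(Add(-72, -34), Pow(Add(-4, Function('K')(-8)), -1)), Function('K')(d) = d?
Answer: Rational(11620, 33) ≈ 352.12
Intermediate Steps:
T = Rational(53, 6) (T = Mul(Add(-72, -34), Pow(Add(-4, -8), -1)) = Mul(-106, Pow(-12, -1)) = Mul(-106, Rational(-1, 12)) = Rational(53, 6) ≈ 8.8333)
O = 40 (O = Add(-2, 42) = 40)
z = Rational(-1, 33) (z = Pow(Add(-40, Add(-39, 46)), -1) = Pow(Add(-40, 7), -1) = Pow(-33, -1) = Rational(-1, 33) ≈ -0.030303)
Mul(O, Add(z, T)) = Mul(40, Add(Rational(-1, 33), Rational(53, 6))) = Mul(40, Rational(581, 66)) = Rational(11620, 33)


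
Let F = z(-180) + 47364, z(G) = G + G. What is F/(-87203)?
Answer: -47004/87203 ≈ -0.53902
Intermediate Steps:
z(G) = 2*G
F = 47004 (F = 2*(-180) + 47364 = -360 + 47364 = 47004)
F/(-87203) = 47004/(-87203) = 47004*(-1/87203) = -47004/87203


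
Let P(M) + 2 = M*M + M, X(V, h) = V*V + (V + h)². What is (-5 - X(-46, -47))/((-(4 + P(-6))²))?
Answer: 5385/512 ≈ 10.518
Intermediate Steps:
X(V, h) = V² + (V + h)²
P(M) = -2 + M + M² (P(M) = -2 + (M*M + M) = -2 + (M² + M) = -2 + (M + M²) = -2 + M + M²)
(-5 - X(-46, -47))/((-(4 + P(-6))²)) = (-5 - ((-46)² + (-46 - 47)²))/((-(4 + (-2 - 6 + (-6)²))²)) = (-5 - (2116 + (-93)²))/((-(4 + (-2 - 6 + 36))²)) = (-5 - (2116 + 8649))/((-(4 + 28)²)) = (-5 - 1*10765)/((-1*32²)) = (-5 - 10765)/((-1*1024)) = -10770/(-1024) = -10770*(-1/1024) = 5385/512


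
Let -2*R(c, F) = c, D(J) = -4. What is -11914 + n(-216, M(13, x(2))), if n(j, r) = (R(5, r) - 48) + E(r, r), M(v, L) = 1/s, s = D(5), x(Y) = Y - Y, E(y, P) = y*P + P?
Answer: -191435/16 ≈ -11965.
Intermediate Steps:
E(y, P) = P + P*y (E(y, P) = P*y + P = P + P*y)
x(Y) = 0
R(c, F) = -c/2
s = -4
M(v, L) = -¼ (M(v, L) = 1/(-4) = -¼)
n(j, r) = -101/2 + r*(1 + r) (n(j, r) = (-½*5 - 48) + r*(1 + r) = (-5/2 - 48) + r*(1 + r) = -101/2 + r*(1 + r))
-11914 + n(-216, M(13, x(2))) = -11914 + (-101/2 - ¼ + (-¼)²) = -11914 + (-101/2 - ¼ + 1/16) = -11914 - 811/16 = -191435/16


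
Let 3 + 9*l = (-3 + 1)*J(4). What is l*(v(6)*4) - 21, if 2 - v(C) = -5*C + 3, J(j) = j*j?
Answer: -4249/9 ≈ -472.11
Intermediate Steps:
J(j) = j**2
v(C) = -1 + 5*C (v(C) = 2 - (-5*C + 3) = 2 - (3 - 5*C) = 2 + (-3 + 5*C) = -1 + 5*C)
l = -35/9 (l = -1/3 + ((-3 + 1)*4**2)/9 = -1/3 + (-2*16)/9 = -1/3 + (1/9)*(-32) = -1/3 - 32/9 = -35/9 ≈ -3.8889)
l*(v(6)*4) - 21 = -35*(-1 + 5*6)*4/9 - 21 = -35*(-1 + 30)*4/9 - 21 = -1015*4/9 - 21 = -35/9*116 - 21 = -4060/9 - 21 = -4249/9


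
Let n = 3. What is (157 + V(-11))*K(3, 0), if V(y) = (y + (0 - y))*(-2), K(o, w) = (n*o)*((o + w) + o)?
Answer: 8478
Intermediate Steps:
K(o, w) = 3*o*(w + 2*o) (K(o, w) = (3*o)*((o + w) + o) = (3*o)*(w + 2*o) = 3*o*(w + 2*o))
V(y) = 0 (V(y) = (y - y)*(-2) = 0*(-2) = 0)
(157 + V(-11))*K(3, 0) = (157 + 0)*(3*3*(0 + 2*3)) = 157*(3*3*(0 + 6)) = 157*(3*3*6) = 157*54 = 8478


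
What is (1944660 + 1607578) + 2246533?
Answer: 5798771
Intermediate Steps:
(1944660 + 1607578) + 2246533 = 3552238 + 2246533 = 5798771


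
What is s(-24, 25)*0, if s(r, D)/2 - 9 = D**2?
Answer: 0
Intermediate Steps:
s(r, D) = 18 + 2*D**2
s(-24, 25)*0 = (18 + 2*25**2)*0 = (18 + 2*625)*0 = (18 + 1250)*0 = 1268*0 = 0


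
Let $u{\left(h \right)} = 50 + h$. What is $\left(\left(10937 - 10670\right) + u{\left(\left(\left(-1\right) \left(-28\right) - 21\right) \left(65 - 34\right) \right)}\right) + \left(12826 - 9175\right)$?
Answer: $4185$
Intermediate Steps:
$\left(\left(10937 - 10670\right) + u{\left(\left(\left(-1\right) \left(-28\right) - 21\right) \left(65 - 34\right) \right)}\right) + \left(12826 - 9175\right) = \left(\left(10937 - 10670\right) + \left(50 + \left(\left(-1\right) \left(-28\right) - 21\right) \left(65 - 34\right)\right)\right) + \left(12826 - 9175\right) = \left(267 + \left(50 + \left(28 - 21\right) 31\right)\right) + \left(12826 - 9175\right) = \left(267 + \left(50 + 7 \cdot 31\right)\right) + 3651 = \left(267 + \left(50 + 217\right)\right) + 3651 = \left(267 + 267\right) + 3651 = 534 + 3651 = 4185$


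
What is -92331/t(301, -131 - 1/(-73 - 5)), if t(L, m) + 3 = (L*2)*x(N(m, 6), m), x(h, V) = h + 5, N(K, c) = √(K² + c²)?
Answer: 422289401157/9463665487384 - 1083873609*√104606113/9463665487384 ≈ -1.1268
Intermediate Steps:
x(h, V) = 5 + h
t(L, m) = -3 + 2*L*(5 + √(36 + m²)) (t(L, m) = -3 + (L*2)*(5 + √(m² + 6²)) = -3 + (2*L)*(5 + √(m² + 36)) = -3 + (2*L)*(5 + √(36 + m²)) = -3 + 2*L*(5 + √(36 + m²)))
-92331/t(301, -131 - 1/(-73 - 5)) = -92331/(-3 + 2*301*(5 + √(36 + (-131 - 1/(-73 - 5))²))) = -92331/(-3 + 2*301*(5 + √(36 + (-131 - 1/(-78))²))) = -92331/(-3 + 2*301*(5 + √(36 + (-131 - 1*(-1/78))²))) = -92331/(-3 + 2*301*(5 + √(36 + (-131 + 1/78)²))) = -92331/(-3 + 2*301*(5 + √(36 + (-10217/78)²))) = -92331/(-3 + 2*301*(5 + √(36 + 104387089/6084))) = -92331/(-3 + 2*301*(5 + √(104606113/6084))) = -92331/(-3 + 2*301*(5 + √104606113/78)) = -92331/(-3 + (3010 + 301*√104606113/39)) = -92331/(3007 + 301*√104606113/39)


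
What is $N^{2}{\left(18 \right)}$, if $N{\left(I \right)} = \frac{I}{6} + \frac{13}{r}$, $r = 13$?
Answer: $16$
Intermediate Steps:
$N{\left(I \right)} = 1 + \frac{I}{6}$ ($N{\left(I \right)} = \frac{I}{6} + \frac{13}{13} = I \frac{1}{6} + 13 \cdot \frac{1}{13} = \frac{I}{6} + 1 = 1 + \frac{I}{6}$)
$N^{2}{\left(18 \right)} = \left(1 + \frac{1}{6} \cdot 18\right)^{2} = \left(1 + 3\right)^{2} = 4^{2} = 16$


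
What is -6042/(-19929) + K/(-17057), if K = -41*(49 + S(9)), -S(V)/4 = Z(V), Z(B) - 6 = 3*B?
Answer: 11746669/113309651 ≈ 0.10367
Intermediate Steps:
Z(B) = 6 + 3*B
S(V) = -24 - 12*V (S(V) = -4*(6 + 3*V) = -24 - 12*V)
K = 3403 (K = -41*(49 + (-24 - 12*9)) = -41*(49 + (-24 - 108)) = -41*(49 - 132) = -41*(-83) = 3403)
-6042/(-19929) + K/(-17057) = -6042/(-19929) + 3403/(-17057) = -6042*(-1/19929) + 3403*(-1/17057) = 2014/6643 - 3403/17057 = 11746669/113309651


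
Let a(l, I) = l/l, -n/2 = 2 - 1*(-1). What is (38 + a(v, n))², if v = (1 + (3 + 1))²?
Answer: 1521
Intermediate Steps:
v = 25 (v = (1 + 4)² = 5² = 25)
n = -6 (n = -2*(2 - 1*(-1)) = -2*(2 + 1) = -2*3 = -6)
a(l, I) = 1
(38 + a(v, n))² = (38 + 1)² = 39² = 1521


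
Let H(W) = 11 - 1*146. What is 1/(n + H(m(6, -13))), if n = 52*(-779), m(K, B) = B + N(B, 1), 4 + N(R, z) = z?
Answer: -1/40643 ≈ -2.4604e-5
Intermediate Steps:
N(R, z) = -4 + z
m(K, B) = -3 + B (m(K, B) = B + (-4 + 1) = B - 3 = -3 + B)
n = -40508
H(W) = -135 (H(W) = 11 - 146 = -135)
1/(n + H(m(6, -13))) = 1/(-40508 - 135) = 1/(-40643) = -1/40643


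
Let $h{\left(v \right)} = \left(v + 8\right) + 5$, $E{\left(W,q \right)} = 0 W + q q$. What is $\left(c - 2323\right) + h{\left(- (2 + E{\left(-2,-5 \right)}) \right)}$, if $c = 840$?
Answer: $-1497$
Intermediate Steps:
$E{\left(W,q \right)} = q^{2}$ ($E{\left(W,q \right)} = 0 + q^{2} = q^{2}$)
$h{\left(v \right)} = 13 + v$ ($h{\left(v \right)} = \left(8 + v\right) + 5 = 13 + v$)
$\left(c - 2323\right) + h{\left(- (2 + E{\left(-2,-5 \right)}) \right)} = \left(840 - 2323\right) + \left(13 - \left(2 + \left(-5\right)^{2}\right)\right) = \left(840 - 2323\right) + \left(13 - \left(2 + 25\right)\right) = -1483 + \left(13 - 27\right) = -1483 - 14 = -1497$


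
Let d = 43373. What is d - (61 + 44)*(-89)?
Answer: 52718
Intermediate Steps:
d - (61 + 44)*(-89) = 43373 - (61 + 44)*(-89) = 43373 - 105*(-89) = 43373 - 1*(-9345) = 43373 + 9345 = 52718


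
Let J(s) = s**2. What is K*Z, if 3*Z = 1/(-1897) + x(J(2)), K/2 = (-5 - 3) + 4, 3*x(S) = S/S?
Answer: -15152/17073 ≈ -0.88748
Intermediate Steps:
x(S) = 1/3 (x(S) = (S/S)/3 = (1/3)*1 = 1/3)
K = -8 (K = 2*((-5 - 3) + 4) = 2*(-8 + 4) = 2*(-4) = -8)
Z = 1894/17073 (Z = (1/(-1897) + 1/3)/3 = (-1/1897 + 1/3)/3 = (1/3)*(1894/5691) = 1894/17073 ≈ 0.11094)
K*Z = -8*1894/17073 = -15152/17073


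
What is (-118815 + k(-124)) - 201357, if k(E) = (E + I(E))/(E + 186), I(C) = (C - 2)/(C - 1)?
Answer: -1240674187/3875 ≈ -3.2017e+5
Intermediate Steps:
I(C) = (-2 + C)/(-1 + C)
k(E) = (E + (-2 + E)/(-1 + E))/(186 + E) (k(E) = (E + (-2 + E)/(-1 + E))/(E + 186) = (E + (-2 + E)/(-1 + E))/(186 + E))
(-118815 + k(-124)) - 201357 = (-118815 + (-2 + (-124)²)/(-186 + (-124)² + 185*(-124))) - 201357 = (-118815 + (-2 + 15376)/(-186 + 15376 - 22940)) - 201357 = (-118815 + 15374/(-7750)) - 201357 = (-118815 - 1/7750*15374) - 201357 = (-118815 - 7687/3875) - 201357 = -460415812/3875 - 201357 = -1240674187/3875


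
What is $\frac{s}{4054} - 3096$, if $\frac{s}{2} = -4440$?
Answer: $- \frac{6280032}{2027} \approx -3098.2$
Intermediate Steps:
$s = -8880$ ($s = 2 \left(-4440\right) = -8880$)
$\frac{s}{4054} - 3096 = - \frac{8880}{4054} - 3096 = \left(-8880\right) \frac{1}{4054} - 3096 = - \frac{4440}{2027} - 3096 = - \frac{6280032}{2027}$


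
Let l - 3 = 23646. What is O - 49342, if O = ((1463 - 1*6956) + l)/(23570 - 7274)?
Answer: -67004923/1358 ≈ -49341.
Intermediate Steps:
l = 23649 (l = 3 + 23646 = 23649)
O = 1513/1358 (O = ((1463 - 1*6956) + 23649)/(23570 - 7274) = ((1463 - 6956) + 23649)/16296 = (-5493 + 23649)*(1/16296) = 18156*(1/16296) = 1513/1358 ≈ 1.1141)
O - 49342 = 1513/1358 - 49342 = -67004923/1358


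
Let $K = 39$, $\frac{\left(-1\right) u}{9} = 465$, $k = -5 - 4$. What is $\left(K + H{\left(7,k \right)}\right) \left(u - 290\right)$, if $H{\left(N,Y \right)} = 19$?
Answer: $-259550$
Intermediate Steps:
$k = -9$
$u = -4185$ ($u = \left(-9\right) 465 = -4185$)
$\left(K + H{\left(7,k \right)}\right) \left(u - 290\right) = \left(39 + 19\right) \left(-4185 - 290\right) = 58 \left(-4475\right) = -259550$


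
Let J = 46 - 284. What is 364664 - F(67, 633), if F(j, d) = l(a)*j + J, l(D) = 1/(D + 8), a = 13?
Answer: 7662875/21 ≈ 3.6490e+5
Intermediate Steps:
l(D) = 1/(8 + D)
J = -238
F(j, d) = -238 + j/21 (F(j, d) = j/(8 + 13) - 238 = j/21 - 238 = -238 + j/21)
364664 - F(67, 633) = 364664 - (-238 + (1/21)*67) = 364664 - (-238 + 67/21) = 364664 - 1*(-4931/21) = 364664 + 4931/21 = 7662875/21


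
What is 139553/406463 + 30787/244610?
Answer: 46649835711/99424914430 ≈ 0.46920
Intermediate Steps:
139553/406463 + 30787/244610 = 46649835711/99424914430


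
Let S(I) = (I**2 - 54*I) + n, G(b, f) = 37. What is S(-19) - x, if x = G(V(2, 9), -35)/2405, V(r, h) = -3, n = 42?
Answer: 92884/65 ≈ 1429.0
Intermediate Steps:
S(I) = 42 + I**2 - 54*I (S(I) = (I**2 - 54*I) + 42 = 42 + I**2 - 54*I)
x = 1/65 (x = 37/2405 = 37*(1/2405) = 1/65 ≈ 0.015385)
S(-19) - x = (42 + (-19)**2 - 54*(-19)) - 1*1/65 = (42 + 361 + 1026) - 1/65 = 1429 - 1/65 = 92884/65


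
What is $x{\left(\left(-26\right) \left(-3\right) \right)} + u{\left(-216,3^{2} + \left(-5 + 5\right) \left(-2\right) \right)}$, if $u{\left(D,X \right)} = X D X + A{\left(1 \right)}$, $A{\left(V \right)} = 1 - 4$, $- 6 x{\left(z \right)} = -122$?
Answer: $- \frac{52436}{3} \approx -17479.0$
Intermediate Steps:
$x{\left(z \right)} = \frac{61}{3}$ ($x{\left(z \right)} = \left(- \frac{1}{6}\right) \left(-122\right) = \frac{61}{3}$)
$A{\left(V \right)} = -3$ ($A{\left(V \right)} = 1 - 4 = -3$)
$u{\left(D,X \right)} = -3 + D X^{2}$ ($u{\left(D,X \right)} = X D X - 3 = D X X - 3 = D X^{2} - 3 = -3 + D X^{2}$)
$x{\left(\left(-26\right) \left(-3\right) \right)} + u{\left(-216,3^{2} + \left(-5 + 5\right) \left(-2\right) \right)} = \frac{61}{3} - \left(3 + 216 \left(3^{2} + \left(-5 + 5\right) \left(-2\right)\right)^{2}\right) = \frac{61}{3} - \left(3 + 216 \left(9 + 0 \left(-2\right)\right)^{2}\right) = \frac{61}{3} - \left(3 + 216 \left(9 + 0\right)^{2}\right) = \frac{61}{3} - \left(3 + 216 \cdot 9^{2}\right) = \frac{61}{3} - 17499 = - \frac{52436}{3}$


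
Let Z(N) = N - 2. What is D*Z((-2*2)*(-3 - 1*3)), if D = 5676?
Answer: 124872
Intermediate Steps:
Z(N) = -2 + N
D*Z((-2*2)*(-3 - 1*3)) = 5676*(-2 + (-2*2)*(-3 - 1*3)) = 5676*(-2 - 4*(-3 - 3)) = 5676*(-2 - 4*(-6)) = 5676*(-2 + 24) = 5676*22 = 124872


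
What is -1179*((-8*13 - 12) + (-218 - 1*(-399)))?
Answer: -76635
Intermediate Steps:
-1179*((-8*13 - 12) + (-218 - 1*(-399))) = -1179*((-104 - 12) + (-218 + 399)) = -1179*(-116 + 181) = -1179*65 = -76635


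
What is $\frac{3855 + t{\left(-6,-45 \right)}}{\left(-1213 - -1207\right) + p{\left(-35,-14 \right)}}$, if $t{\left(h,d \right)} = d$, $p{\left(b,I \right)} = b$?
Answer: $- \frac{3810}{41} \approx -92.927$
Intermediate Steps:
$\frac{3855 + t{\left(-6,-45 \right)}}{\left(-1213 - -1207\right) + p{\left(-35,-14 \right)}} = \frac{3855 - 45}{\left(-1213 - -1207\right) - 35} = \frac{3810}{\left(-1213 + 1207\right) - 35} = \frac{3810}{-6 - 35} = \frac{3810}{-41} = 3810 \left(- \frac{1}{41}\right) = - \frac{3810}{41}$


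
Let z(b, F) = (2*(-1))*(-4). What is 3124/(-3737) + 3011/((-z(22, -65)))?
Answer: -11277099/29896 ≈ -377.21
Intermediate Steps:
z(b, F) = 8 (z(b, F) = -2*(-4) = 8)
3124/(-3737) + 3011/((-z(22, -65))) = 3124/(-3737) + 3011/((-1*8)) = 3124*(-1/3737) + 3011/(-8) = -3124/3737 + 3011*(-1/8) = -3124/3737 - 3011/8 = -11277099/29896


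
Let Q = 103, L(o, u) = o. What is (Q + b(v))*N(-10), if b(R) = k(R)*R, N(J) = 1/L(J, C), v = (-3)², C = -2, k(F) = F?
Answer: -92/5 ≈ -18.400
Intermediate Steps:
v = 9
N(J) = 1/J
b(R) = R² (b(R) = R*R = R²)
(Q + b(v))*N(-10) = (103 + 9²)/(-10) = (103 + 81)*(-⅒) = 184*(-⅒) = -92/5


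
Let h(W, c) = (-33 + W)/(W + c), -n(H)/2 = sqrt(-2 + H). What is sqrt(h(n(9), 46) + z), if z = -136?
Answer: sqrt(-12578 + 540*sqrt(7))/(2*sqrt(23 - sqrt(7))) ≈ 11.702*I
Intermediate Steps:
n(H) = -2*sqrt(-2 + H)
h(W, c) = (-33 + W)/(W + c)
sqrt(h(n(9), 46) + z) = sqrt((-33 - 2*sqrt(-2 + 9))/(-2*sqrt(-2 + 9) + 46) - 136) = sqrt((-33 - 2*sqrt(7))/(-2*sqrt(7) + 46) - 136) = sqrt((-33 - 2*sqrt(7))/(46 - 2*sqrt(7)) - 136) = sqrt(-136 + (-33 - 2*sqrt(7))/(46 - 2*sqrt(7)))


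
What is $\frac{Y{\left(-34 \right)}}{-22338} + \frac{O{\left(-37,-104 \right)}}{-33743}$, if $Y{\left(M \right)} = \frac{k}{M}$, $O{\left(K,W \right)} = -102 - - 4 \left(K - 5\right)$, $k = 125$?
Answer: $\frac{209280715}{25627538556} \approx 0.0081662$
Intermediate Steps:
$O{\left(K,W \right)} = -122 + 4 K$ ($O{\left(K,W \right)} = -102 - - 4 \left(-5 + K\right) = -102 - \left(20 - 4 K\right) = -102 + \left(-20 + 4 K\right) = -122 + 4 K$)
$Y{\left(M \right)} = \frac{125}{M}$
$\frac{Y{\left(-34 \right)}}{-22338} + \frac{O{\left(-37,-104 \right)}}{-33743} = \frac{125 \frac{1}{-34}}{-22338} + \frac{-122 + 4 \left(-37\right)}{-33743} = 125 \left(- \frac{1}{34}\right) \left(- \frac{1}{22338}\right) + \left(-122 - 148\right) \left(- \frac{1}{33743}\right) = \left(- \frac{125}{34}\right) \left(- \frac{1}{22338}\right) - - \frac{270}{33743} = \frac{125}{759492} + \frac{270}{33743} = \frac{209280715}{25627538556}$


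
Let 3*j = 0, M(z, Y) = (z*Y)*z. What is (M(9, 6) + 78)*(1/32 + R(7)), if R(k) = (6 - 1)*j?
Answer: 141/8 ≈ 17.625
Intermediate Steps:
M(z, Y) = Y*z² (M(z, Y) = (Y*z)*z = Y*z²)
j = 0 (j = (⅓)*0 = 0)
R(k) = 0 (R(k) = (6 - 1)*0 = 5*0 = 0)
(M(9, 6) + 78)*(1/32 + R(7)) = (6*9² + 78)*(1/32 + 0) = (6*81 + 78)*(1/32 + 0) = (486 + 78)*(1/32) = 564*(1/32) = 141/8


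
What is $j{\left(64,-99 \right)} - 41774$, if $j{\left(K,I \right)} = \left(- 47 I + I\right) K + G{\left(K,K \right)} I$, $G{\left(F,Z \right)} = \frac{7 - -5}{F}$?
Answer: $\frac{3994615}{16} \approx 2.4966 \cdot 10^{5}$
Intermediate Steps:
$G{\left(F,Z \right)} = \frac{12}{F}$ ($G{\left(F,Z \right)} = \frac{7 + 5}{F} = \frac{12}{F}$)
$j{\left(K,I \right)} = - 46 I K + \frac{12 I}{K}$ ($j{\left(K,I \right)} = \left(- 47 I + I\right) K + \frac{12}{K} I = - 46 I K + \frac{12 I}{K}$)
$j{\left(64,-99 \right)} - 41774 = \left(\left(-46\right) \left(-99\right) 64 + 12 \left(-99\right) \frac{1}{64}\right) - 41774 = \left(291456 + 12 \left(-99\right) \frac{1}{64}\right) - 41774 = \left(291456 - \frac{297}{16}\right) - 41774 = \frac{4662999}{16} - 41774 = \frac{3994615}{16}$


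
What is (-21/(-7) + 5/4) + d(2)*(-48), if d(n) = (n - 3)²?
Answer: -175/4 ≈ -43.750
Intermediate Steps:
d(n) = (-3 + n)²
(-21/(-7) + 5/4) + d(2)*(-48) = (-21/(-7) + 5/4) + (-3 + 2)²*(-48) = (-21*(-⅐) + 5*(¼)) + (-1)²*(-48) = (3 + 5/4) + 1*(-48) = 17/4 - 48 = -175/4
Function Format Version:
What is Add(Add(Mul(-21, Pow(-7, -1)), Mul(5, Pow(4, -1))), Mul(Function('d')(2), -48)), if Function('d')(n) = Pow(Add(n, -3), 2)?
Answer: Rational(-175, 4) ≈ -43.750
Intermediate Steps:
Function('d')(n) = Pow(Add(-3, n), 2)
Add(Add(Mul(-21, Pow(-7, -1)), Mul(5, Pow(4, -1))), Mul(Function('d')(2), -48)) = Add(Add(Mul(-21, Pow(-7, -1)), Mul(5, Pow(4, -1))), Mul(Pow(Add(-3, 2), 2), -48)) = Add(Add(Mul(-21, Rational(-1, 7)), Mul(5, Rational(1, 4))), Mul(Pow(-1, 2), -48)) = Add(Add(3, Rational(5, 4)), Mul(1, -48)) = Add(Rational(17, 4), -48) = Rational(-175, 4)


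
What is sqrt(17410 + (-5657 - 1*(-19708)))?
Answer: sqrt(31461) ≈ 177.37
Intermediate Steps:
sqrt(17410 + (-5657 - 1*(-19708))) = sqrt(17410 + (-5657 + 19708)) = sqrt(17410 + 14051) = sqrt(31461)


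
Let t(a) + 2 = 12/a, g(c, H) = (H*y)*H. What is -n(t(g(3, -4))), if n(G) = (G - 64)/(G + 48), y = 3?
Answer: 263/185 ≈ 1.4216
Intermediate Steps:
g(c, H) = 3*H**2 (g(c, H) = (H*3)*H = (3*H)*H = 3*H**2)
t(a) = -2 + 12/a
n(G) = (-64 + G)/(48 + G)
-n(t(g(3, -4))) = -(-64 + (-2 + 12/((3*(-4)**2))))/(48 + (-2 + 12/((3*(-4)**2)))) = -(-64 + (-2 + 12/((3*16))))/(48 + (-2 + 12/((3*16)))) = -(-64 + (-2 + 12/48))/(48 + (-2 + 12/48)) = -(-64 + (-2 + 12*(1/48)))/(48 + (-2 + 12*(1/48))) = -(-64 + (-2 + 1/4))/(48 + (-2 + 1/4)) = -(-64 - 7/4)/(48 - 7/4) = -(-263)/(185/4*4) = -4*(-263)/(185*4) = -1*(-263/185) = 263/185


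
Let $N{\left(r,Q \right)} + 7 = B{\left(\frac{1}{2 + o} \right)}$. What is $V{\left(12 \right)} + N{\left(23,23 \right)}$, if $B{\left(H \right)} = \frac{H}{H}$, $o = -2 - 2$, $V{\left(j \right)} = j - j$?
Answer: $-6$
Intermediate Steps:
$V{\left(j \right)} = 0$
$o = -4$
$B{\left(H \right)} = 1$
$N{\left(r,Q \right)} = -6$ ($N{\left(r,Q \right)} = -7 + 1 = -6$)
$V{\left(12 \right)} + N{\left(23,23 \right)} = 0 - 6 = -6$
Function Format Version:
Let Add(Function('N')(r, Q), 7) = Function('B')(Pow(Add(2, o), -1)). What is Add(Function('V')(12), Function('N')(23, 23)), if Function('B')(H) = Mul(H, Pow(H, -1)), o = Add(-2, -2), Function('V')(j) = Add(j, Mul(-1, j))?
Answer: -6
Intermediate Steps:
Function('V')(j) = 0
o = -4
Function('B')(H) = 1
Function('N')(r, Q) = -6 (Function('N')(r, Q) = Add(-7, 1) = -6)
Add(Function('V')(12), Function('N')(23, 23)) = Add(0, -6) = -6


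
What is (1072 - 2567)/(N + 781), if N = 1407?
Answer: -1495/2188 ≈ -0.68327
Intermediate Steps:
(1072 - 2567)/(N + 781) = (1072 - 2567)/(1407 + 781) = -1495/2188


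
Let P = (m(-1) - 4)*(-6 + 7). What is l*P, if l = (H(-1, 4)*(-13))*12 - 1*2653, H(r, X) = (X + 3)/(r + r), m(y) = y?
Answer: 10535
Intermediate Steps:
H(r, X) = (3 + X)/(2*r) (H(r, X) = (3 + X)/((2*r)) = (3 + X)*(1/(2*r)) = (3 + X)/(2*r))
P = -5 (P = (-1 - 4)*(-6 + 7) = -5*1 = -5)
l = -2107 (l = (((½)*(3 + 4)/(-1))*(-13))*12 - 1*2653 = (((½)*(-1)*7)*(-13))*12 - 2653 = -7/2*(-13)*12 - 2653 = (91/2)*12 - 2653 = 546 - 2653 = -2107)
l*P = -2107*(-5) = 10535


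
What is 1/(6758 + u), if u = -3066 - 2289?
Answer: 1/1403 ≈ 0.00071276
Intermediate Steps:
u = -5355
1/(6758 + u) = 1/(6758 - 5355) = 1/1403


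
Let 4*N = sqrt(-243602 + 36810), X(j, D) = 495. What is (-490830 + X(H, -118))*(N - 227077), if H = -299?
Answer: 111343800795 - 490335*I*sqrt(51698)/2 ≈ 1.1134e+11 - 5.5744e+7*I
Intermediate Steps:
N = I*sqrt(51698)/2 (N = sqrt(-243602 + 36810)/4 = sqrt(-206792)/4 = (2*I*sqrt(51698))/4 = I*sqrt(51698)/2 ≈ 113.69*I)
(-490830 + X(H, -118))*(N - 227077) = (-490830 + 495)*(I*sqrt(51698)/2 - 227077) = -490335*(-227077 + I*sqrt(51698)/2) = 111343800795 - 490335*I*sqrt(51698)/2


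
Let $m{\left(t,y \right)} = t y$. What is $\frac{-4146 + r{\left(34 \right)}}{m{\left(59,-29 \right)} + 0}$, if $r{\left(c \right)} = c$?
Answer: $\frac{4112}{1711} \approx 2.4033$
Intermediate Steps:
$\frac{-4146 + r{\left(34 \right)}}{m{\left(59,-29 \right)} + 0} = \frac{-4146 + 34}{59 \left(-29\right) + 0} = - \frac{4112}{-1711 + 0} = - \frac{4112}{-1711} = \left(-4112\right) \left(- \frac{1}{1711}\right) = \frac{4112}{1711}$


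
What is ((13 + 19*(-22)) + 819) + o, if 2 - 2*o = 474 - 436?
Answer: 396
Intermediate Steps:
o = -18 (o = 1 - (474 - 436)/2 = 1 - ½*38 = 1 - 19 = -18)
((13 + 19*(-22)) + 819) + o = ((13 + 19*(-22)) + 819) - 18 = ((13 - 418) + 819) - 18 = (-405 + 819) - 18 = 414 - 18 = 396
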